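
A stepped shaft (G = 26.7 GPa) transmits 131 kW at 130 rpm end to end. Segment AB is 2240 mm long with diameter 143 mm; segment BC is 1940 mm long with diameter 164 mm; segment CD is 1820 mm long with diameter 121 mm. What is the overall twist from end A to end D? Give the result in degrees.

ω = 2π·130/60 = 13.61 rad/s, so T = P/ω = 131×10³ / 13.61 = 9623 N·m.
J_AB = π(0.143)⁴/32 = 4.11×10^-5 m⁴; J_BC = π(0.164)⁴/32 = 7.10×10^-5 m⁴; J_CD = π(0.121)⁴/32 = 2.10×10^-5 m⁴.
θ = (T/G)·Σ L_i/J_i = (9623/26.7×10⁹)·(2.24/4.11×10^-5 + 1.94/7.10×10^-5 + 1.82/2.10×10^-5) = 0.06068 rad.

3.48°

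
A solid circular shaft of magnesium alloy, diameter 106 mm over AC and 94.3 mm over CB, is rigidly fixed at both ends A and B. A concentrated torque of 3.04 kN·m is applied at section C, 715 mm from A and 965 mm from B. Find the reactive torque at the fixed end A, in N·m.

Compatibility: T_A·a/J_AC = T_B·b/J_CB with T_A + T_B = T₀.
J_AC = 1.24×10^-5 m⁴, J_CB = 7.76×10^-6 m⁴, so T_A = T₀·(J_AC/a)/((J_AC/a)+(J_CB/b)) = 2076 N·m, T_B = 963.6 N·m.

2080 N·m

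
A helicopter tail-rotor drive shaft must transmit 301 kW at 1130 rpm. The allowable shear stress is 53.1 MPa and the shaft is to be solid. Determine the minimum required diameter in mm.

ω = 2π·1130/60 = 118.3 rad/s, so T = P/ω = 301×10³ / 118.3 = 2544 N·m.
For a solid shaft τ_max = 16T/(πd³), so d = (16T/(π τ_allow))^(1/3) = (16·2544/(π·5.31×10^7))^(1/3) = 0.06249 m.

62.5 mm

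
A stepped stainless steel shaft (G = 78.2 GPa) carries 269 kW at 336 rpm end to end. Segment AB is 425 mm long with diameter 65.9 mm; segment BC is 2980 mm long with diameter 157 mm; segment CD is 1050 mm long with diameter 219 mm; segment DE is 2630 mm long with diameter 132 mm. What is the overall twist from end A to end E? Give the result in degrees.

ω = 2π·336/60 = 35.19 rad/s, so T = P/ω = 269×10³ / 35.19 = 7645 N·m.
J_AB = π(0.0659)⁴/32 = 1.85×10^-6 m⁴; J_BC = π(0.157)⁴/32 = 5.96×10^-5 m⁴; J_CD = π(0.219)⁴/32 = 2.26×10^-4 m⁴; J_DE = π(0.132)⁴/32 = 2.98×10^-5 m⁴.
θ = (T/G)·Σ L_i/J_i = (7645/78.2×10⁹)·(0.425/1.85×10^-6 + 2.98/5.96×10^-5 + 1.05/2.26×10^-4 + 2.63/2.98×10^-5) = 0.03641 rad.

2.09°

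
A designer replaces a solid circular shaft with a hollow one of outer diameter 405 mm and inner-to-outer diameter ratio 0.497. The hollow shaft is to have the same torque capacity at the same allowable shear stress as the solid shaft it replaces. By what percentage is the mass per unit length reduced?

Equal τ_max and T ⇒ the solid shaft needs d_s³ = d_o³(1−k⁴), so d_s = 405·(1−0.497⁴)^(1/3) = 396.6 mm.
Area ratio A_h/A_s = d_o²(1−k²)/d_s² = (1−k²)/(1−k⁴)^(2/3) = 0.7853.
Mass saving = 1 − 0.7853 = 21.5 %.

21.5 %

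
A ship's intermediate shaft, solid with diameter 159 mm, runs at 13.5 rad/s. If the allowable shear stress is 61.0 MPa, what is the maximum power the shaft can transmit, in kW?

J = πd⁴/32 = π(0.159)⁴/32 = 6.275×10^-5 m⁴.
T_max = τ_allow·J/r = 6.10×10^7 × 6.275×10^-5 / 0.0795 = 48140 N·m.
ω = 13.5 rad/s, so P_max = T_max·ω = 6.500×10^5 W.

650 kW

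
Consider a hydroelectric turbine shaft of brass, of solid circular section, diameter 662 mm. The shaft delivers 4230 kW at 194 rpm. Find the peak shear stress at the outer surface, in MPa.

3.66 MPa

ω = 2π·194/60 = 20.32 rad/s, so T = P/ω = 4230×10³ / 20.32 = 208200 N·m.
J = πd⁴/32 = π(0.662)⁴/32 = 0.01886 m⁴.
τ_max = T·r/J = 208200 × 0.331 / 0.01886 = 3.655×10^6 Pa.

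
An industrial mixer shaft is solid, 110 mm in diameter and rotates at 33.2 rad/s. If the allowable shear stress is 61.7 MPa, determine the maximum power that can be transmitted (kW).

J = πd⁴/32 = π(0.110)⁴/32 = 1.437×10^-5 m⁴.
T_max = τ_allow·J/r = 6.17×10^7 × 1.437×10^-5 / 0.0550 = 16120 N·m.
ω = 33.2 rad/s, so P_max = T_max·ω = 5.353×10^5 W.

535 kW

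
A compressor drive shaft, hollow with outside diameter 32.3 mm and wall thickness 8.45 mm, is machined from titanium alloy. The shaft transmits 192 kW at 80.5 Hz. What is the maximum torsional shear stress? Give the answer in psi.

8770 psi

ω = 2π·80.5 = 505.8 rad/s, so T = P/ω = 192×10³ / 505.8 = 379.6 N·m.
J = π(d_o⁴ − d_i⁴)/32 = π(0.0323⁴ − 0.0154⁴)/32 = 1.013×10^-7 m⁴.
τ_max = T·r/J = 379.6 × 0.0161 / 1.013×10^-7 = 6.050×10^7 Pa.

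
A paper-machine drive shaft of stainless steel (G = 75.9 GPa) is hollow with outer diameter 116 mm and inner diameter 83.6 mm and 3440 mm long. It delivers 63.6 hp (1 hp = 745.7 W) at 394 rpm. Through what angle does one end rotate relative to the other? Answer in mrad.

4.01 mrad

ω = 2π·394/60 = 41.26 rad/s, so T = P/ω = 63.6×745.7 / 41.26 = 1149 N·m.
J = π(d_o⁴ − d_i⁴)/32 = π(0.116⁴ − 0.0836⁴)/32 = 1.298×10^-5 m⁴.
θ = T·L/(G·J) = 1149 × 3.44 / (75.9×10⁹ × 1.298×10^-5) = 4.013×10^-3 rad.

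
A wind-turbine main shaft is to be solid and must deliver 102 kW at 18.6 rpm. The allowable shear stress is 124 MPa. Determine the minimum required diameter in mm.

129 mm

ω = 2π·18.6/60 = 1.948 rad/s, so T = P/ω = 102×10³ / 1.948 = 52370 N·m.
For a solid shaft τ_max = 16T/(πd³), so d = (16T/(π τ_allow))^(1/3) = (16·52370/(π·1.24×10^8))^(1/3) = 0.1291 m.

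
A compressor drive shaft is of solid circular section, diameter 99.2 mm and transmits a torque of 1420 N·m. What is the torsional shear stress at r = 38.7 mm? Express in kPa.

J = πd⁴/32 = π(0.0992)⁴/32 = 9.507×10^-6 m⁴.
Shear stress varies linearly with radius: τ = T·r/J = 1420 × 0.0387 / 9.507×10^-6 = 5.780×10^6 Pa.

5780 kPa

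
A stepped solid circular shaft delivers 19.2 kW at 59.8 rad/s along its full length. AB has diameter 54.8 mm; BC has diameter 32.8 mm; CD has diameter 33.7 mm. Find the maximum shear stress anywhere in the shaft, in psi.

6720 psi

ω = 59.8 rad/s, so T = P/ω = 19.2×10³ / 59.80 = 321.1 N·m.
Under the same torque, τ_max = 16T/(πd³) is largest where d is smallest — segment BC (d = 32.8 mm).
τ_max = 16·321.1/(π·(0.0328)³) = 4.634×10^7 Pa.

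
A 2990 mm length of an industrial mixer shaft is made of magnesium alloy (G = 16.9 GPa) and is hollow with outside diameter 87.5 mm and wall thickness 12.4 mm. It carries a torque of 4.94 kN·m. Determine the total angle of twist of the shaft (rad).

0.206 rad

J = π(d_o⁴ − d_i⁴)/32 = π(0.0875⁴ − 0.0627⁴)/32 = 4.238×10^-6 m⁴.
θ = T·L/(G·J) = 4940 × 2.99 / (16.9×10⁹ × 4.238×10^-6) = 0.2063 rad.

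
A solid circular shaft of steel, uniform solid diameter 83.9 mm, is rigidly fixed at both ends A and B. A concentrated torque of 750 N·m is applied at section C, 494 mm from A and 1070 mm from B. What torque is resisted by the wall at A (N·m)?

513 N·m

With uniform GJ and both ends fixed, compatibility θ_AC = θ_CB gives T_A·a = T_B·b, together with T_A + T_B = T₀.
T_A = T₀·b/(a+b) = 750.0·1070/1564 = 513.1 N·m; T_B = 236.9 N·m.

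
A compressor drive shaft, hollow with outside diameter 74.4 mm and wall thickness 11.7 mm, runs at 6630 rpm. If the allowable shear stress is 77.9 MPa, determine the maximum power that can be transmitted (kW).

J = π(d_o⁴ − d_i⁴)/32 = π(0.0744⁴ − 0.0510⁴)/32 = 2.344×10^-6 m⁴.
T_max = τ_allow·J/r = 7.79×10^7 × 2.344×10^-6 / 0.0372 = 4908 N·m.
ω = 2π·6630/60 = 694.3 rad/s, so P_max = T_max·ω = 3.408×10^6 W.

3410 kW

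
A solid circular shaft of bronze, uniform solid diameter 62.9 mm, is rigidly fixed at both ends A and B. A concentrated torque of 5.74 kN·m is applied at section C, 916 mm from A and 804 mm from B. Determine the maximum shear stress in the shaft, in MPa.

62.6 MPa

With uniform GJ and both ends fixed, compatibility θ_AC = θ_CB gives T_A·a = T_B·b, together with T_A + T_B = T₀.
T_A = T₀·b/(a+b) = 5740·804/1720 = 2683 N·m; T_B = 3057 N·m.
τ in each portion: τ_AC = 5.49×10^7 Pa, τ_CB = 6.26×10^7 Pa; maximum is in CB.
τ_max = T_CB·r/J = 3057·0.0314/1.54×10^-6 = 6.256×10^7 Pa.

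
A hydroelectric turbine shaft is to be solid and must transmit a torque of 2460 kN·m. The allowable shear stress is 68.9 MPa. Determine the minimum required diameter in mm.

567 mm

For a solid shaft τ_max = 16T/(πd³), so d = (16T/(π τ_allow))^(1/3) = (16·2.460e6/(π·6.89×10^7))^(1/3) = 0.5665 m.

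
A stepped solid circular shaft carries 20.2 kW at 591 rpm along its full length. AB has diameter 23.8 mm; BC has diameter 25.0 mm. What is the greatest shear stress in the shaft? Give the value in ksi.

17.9 ksi

ω = 2π·591/60 = 61.89 rad/s, so T = P/ω = 20.2×10³ / 61.89 = 326.4 N·m.
Under the same torque, τ_max = 16T/(πd³) is largest where d is smallest — segment AB (d = 23.8 mm).
τ_max = 16·326.4/(π·(0.0238)³) = 1.233×10^8 Pa.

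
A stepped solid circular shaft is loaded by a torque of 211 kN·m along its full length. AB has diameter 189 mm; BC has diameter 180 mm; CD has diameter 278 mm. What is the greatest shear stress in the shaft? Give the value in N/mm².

184 N/mm²

Under the same torque, τ_max = 16T/(πd³) is largest where d is smallest — segment BC (d = 180 mm).
τ_max = 16·211000/(π·(0.180)³) = 1.843×10^8 Pa.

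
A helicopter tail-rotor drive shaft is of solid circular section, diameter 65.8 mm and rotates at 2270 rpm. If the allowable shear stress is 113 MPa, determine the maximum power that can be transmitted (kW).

J = πd⁴/32 = π(0.0658)⁴/32 = 1.840×10^-6 m⁴.
T_max = τ_allow·J/r = 1.13×10^8 × 1.840×10^-6 / 0.0329 = 6321 N·m.
ω = 2π·2270/60 = 237.7 rad/s, so P_max = T_max·ω = 1.503×10^6 W.

1500 kW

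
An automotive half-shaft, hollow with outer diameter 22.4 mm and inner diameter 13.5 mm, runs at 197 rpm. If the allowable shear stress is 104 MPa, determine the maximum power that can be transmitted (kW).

J = π(d_o⁴ − d_i⁴)/32 = π(0.0224⁴ − 0.0135⁴)/32 = 2.146×10^-8 m⁴.
T_max = τ_allow·J/r = 1.04×10^8 × 2.146×10^-8 / 0.0112 = 199.2 N·m.
ω = 2π·197/60 = 20.63 rad/s, so P_max = T_max·ω = 4110 W.

4.11 kW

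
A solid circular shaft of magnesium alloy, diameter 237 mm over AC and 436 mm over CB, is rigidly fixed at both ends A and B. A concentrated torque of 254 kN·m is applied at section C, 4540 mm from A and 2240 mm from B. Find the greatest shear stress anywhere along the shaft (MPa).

Compatibility: T_A·a/J_AC = T_B·b/J_CB with T_A + T_B = T₀.
J_AC = 3.10×10^-4 m⁴, J_CB = 3.55×10^-3 m⁴, so T_A = T₀·(J_AC/a)/((J_AC/a)+(J_CB/b)) = 10490 N·m, T_B = 243500 N·m.
τ in each portion: τ_AC = 4.01×10^6 Pa, τ_CB = 1.50×10^7 Pa; maximum is in CB.
τ_max = T_CB·r/J = 243500·0.218/3.55×10^-3 = 1.496×10^7 Pa.

15.0 MPa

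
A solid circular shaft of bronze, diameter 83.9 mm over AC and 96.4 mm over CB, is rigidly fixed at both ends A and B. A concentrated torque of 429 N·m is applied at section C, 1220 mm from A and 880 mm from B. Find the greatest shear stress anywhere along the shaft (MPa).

1.72 MPa

Compatibility: T_A·a/J_AC = T_B·b/J_CB with T_A + T_B = T₀.
J_AC = 4.86×10^-6 m⁴, J_CB = 8.48×10^-6 m⁴, so T_A = T₀·(J_AC/a)/((J_AC/a)+(J_CB/b)) = 125.6 N·m, T_B = 303.4 N·m.
τ in each portion: τ_AC = 1.08×10^6 Pa, τ_CB = 1.72×10^6 Pa; maximum is in CB.
τ_max = T_CB·r/J = 303.4·0.0482/8.48×10^-6 = 1.725×10^6 Pa.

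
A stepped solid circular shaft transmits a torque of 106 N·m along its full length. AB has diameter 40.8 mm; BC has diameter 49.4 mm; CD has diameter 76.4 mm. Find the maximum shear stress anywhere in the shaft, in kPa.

Under the same torque, τ_max = 16T/(πd³) is largest where d is smallest — segment AB (d = 40.8 mm).
τ_max = 16·106.0/(π·(0.0408)³) = 7.949×10^6 Pa.

7950 kPa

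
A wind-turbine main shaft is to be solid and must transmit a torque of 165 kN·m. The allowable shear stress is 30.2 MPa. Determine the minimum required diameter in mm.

For a solid shaft τ_max = 16T/(πd³), so d = (16T/(π τ_allow))^(1/3) = (16·165000/(π·3.02×10^7))^(1/3) = 0.3030 m.

303 mm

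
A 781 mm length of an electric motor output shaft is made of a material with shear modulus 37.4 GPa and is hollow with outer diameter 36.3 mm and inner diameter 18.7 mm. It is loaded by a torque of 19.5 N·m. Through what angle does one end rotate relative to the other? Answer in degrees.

0.147°

J = π(d_o⁴ − d_i⁴)/32 = π(0.0363⁴ − 0.0187⁴)/32 = 1.585×10^-7 m⁴.
θ = T·L/(G·J) = 19.50 × 0.781 / (37.4×10⁹ × 1.585×10^-7) = 2.570×10^-3 rad.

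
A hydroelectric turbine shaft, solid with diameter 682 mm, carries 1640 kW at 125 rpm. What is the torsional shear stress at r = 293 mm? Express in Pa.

ω = 2π·125/60 = 13.09 rad/s, so T = P/ω = 1640×10³ / 13.09 = 125300 N·m.
J = πd⁴/32 = π(0.682)⁴/32 = 0.02124 m⁴.
Shear stress varies linearly with radius: τ = T·r/J = 125300 × 0.293 / 0.02124 = 1.728×10^6 Pa.

1.73e6 Pa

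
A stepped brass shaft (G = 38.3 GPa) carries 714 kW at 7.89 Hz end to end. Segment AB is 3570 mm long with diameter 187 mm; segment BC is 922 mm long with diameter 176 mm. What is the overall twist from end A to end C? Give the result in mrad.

ω = 2π·7.89 = 49.57 rad/s, so T = P/ω = 714×10³ / 49.57 = 14400 N·m.
J_AB = π(0.187)⁴/32 = 1.20×10^-4 m⁴; J_BC = π(0.176)⁴/32 = 9.42×10^-5 m⁴.
θ = (T/G)·Σ L_i/J_i = (14400/38.3×10⁹)·(3.57/1.20×10^-4 + 0.922/9.42×10^-5) = 0.01486 rad.

14.9 mrad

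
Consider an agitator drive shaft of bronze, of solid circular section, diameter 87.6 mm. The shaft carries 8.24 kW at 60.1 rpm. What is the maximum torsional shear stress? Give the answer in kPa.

ω = 2π·60.1/60 = 6.294 rad/s, so T = P/ω = 8.24×10³ / 6.294 = 1309 N·m.
J = πd⁴/32 = π(0.0876)⁴/32 = 5.781×10^-6 m⁴.
τ_max = T·r/J = 1309 × 0.0438 / 5.781×10^-6 = 9.919×10^6 Pa.

9920 kPa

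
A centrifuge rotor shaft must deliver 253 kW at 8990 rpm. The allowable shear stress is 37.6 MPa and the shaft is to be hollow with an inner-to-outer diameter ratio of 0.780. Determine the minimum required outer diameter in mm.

ω = 2π·8990/60 = 941.4 rad/s, so T = P/ω = 253×10³ / 941.4 = 268.7 N·m.
For a hollow shaft with d_i/d_o = 0.780: τ_max = 16T/(π d_o³ (1−k⁴)), so d_o = [16T/(π τ_allow (1−k⁴))]^(1/3) = [16·268.7/(π·3.76×10^7·0.6298)]^(1/3) = 0.03866 m.

38.7 mm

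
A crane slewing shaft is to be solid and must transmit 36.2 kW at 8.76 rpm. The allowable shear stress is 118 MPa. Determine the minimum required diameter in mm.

119 mm

ω = 2π·8.76/60 = 0.9173 rad/s, so T = P/ω = 36.2×10³ / 0.9173 = 39460 N·m.
For a solid shaft τ_max = 16T/(πd³), so d = (16T/(π τ_allow))^(1/3) = (16·39460/(π·1.18×10^8))^(1/3) = 0.1194 m.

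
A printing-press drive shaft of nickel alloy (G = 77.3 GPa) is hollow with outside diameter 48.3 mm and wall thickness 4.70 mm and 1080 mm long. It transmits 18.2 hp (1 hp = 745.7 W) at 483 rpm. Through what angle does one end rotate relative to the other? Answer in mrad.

ω = 2π·483/60 = 50.58 rad/s, so T = P/ω = 18.2×745.7 / 50.58 = 268.3 N·m.
J = π(d_o⁴ − d_i⁴)/32 = π(0.0483⁴ − 0.0389⁴)/32 = 3.095×10^-7 m⁴.
θ = T·L/(G·J) = 268.3 × 1.08 / (77.3×10⁹ × 3.095×10^-7) = 0.01211 rad.

12.1 mrad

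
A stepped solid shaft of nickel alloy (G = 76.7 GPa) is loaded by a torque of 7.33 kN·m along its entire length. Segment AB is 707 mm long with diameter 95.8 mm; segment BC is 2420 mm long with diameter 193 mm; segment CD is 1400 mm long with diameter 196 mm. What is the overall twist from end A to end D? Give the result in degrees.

0.618°

J_AB = π(0.0958)⁴/32 = 8.27×10^-6 m⁴; J_BC = π(0.193)⁴/32 = 1.36×10^-4 m⁴; J_CD = π(0.196)⁴/32 = 1.45×10^-4 m⁴.
θ = (T/G)·Σ L_i/J_i = (7330/76.7×10⁹)·(0.707/8.27×10^-6 + 2.42/1.36×10^-4 + 1.40/1.45×10^-4) = 0.01079 rad.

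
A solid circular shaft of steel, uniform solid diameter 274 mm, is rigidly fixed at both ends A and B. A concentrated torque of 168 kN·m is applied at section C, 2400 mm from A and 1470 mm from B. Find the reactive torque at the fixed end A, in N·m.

With uniform GJ and both ends fixed, compatibility θ_AC = θ_CB gives T_A·a = T_B·b, together with T_A + T_B = T₀.
T_A = T₀·b/(a+b) = 168000·1470/3870 = 63810 N·m; T_B = 104200 N·m.

63800 N·m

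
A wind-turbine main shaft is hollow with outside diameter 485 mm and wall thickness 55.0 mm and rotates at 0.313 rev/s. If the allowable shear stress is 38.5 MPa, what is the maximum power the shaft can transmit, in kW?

J = π(d_o⁴ − d_i⁴)/32 = π(0.485⁴ − 0.375⁴)/32 = 3.491×10^-3 m⁴.
T_max = τ_allow·J/r = 3.85×10^7 × 3.491×10^-3 / 0.242 = 554200 N·m.
ω = 2π·0.313 = 1.967 rad/s, so P_max = T_max·ω = 1.090×10^6 W.

1090 kW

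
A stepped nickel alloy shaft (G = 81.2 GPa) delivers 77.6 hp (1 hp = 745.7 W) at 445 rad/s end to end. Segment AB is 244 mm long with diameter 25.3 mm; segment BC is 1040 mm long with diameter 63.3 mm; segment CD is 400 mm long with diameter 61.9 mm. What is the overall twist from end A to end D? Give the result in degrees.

ω = 445 rad/s, so T = P/ω = 77.6×745.7 / 445.0 = 130.0 N·m.
J_AB = π(0.0253)⁴/32 = 4.02×10^-8 m⁴; J_BC = π(0.0633)⁴/32 = 1.58×10^-6 m⁴; J_CD = π(0.0619)⁴/32 = 1.44×10^-6 m⁴.
θ = (T/G)·Σ L_i/J_i = (130.0/81.2×10⁹)·(0.244/4.02×10^-8 + 1.04/1.58×10^-6 + 0.400/1.44×10^-6) = 0.01122 rad.

0.643°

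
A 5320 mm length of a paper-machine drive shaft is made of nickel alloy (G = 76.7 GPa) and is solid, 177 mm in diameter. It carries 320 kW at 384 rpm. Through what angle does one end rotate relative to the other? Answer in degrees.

0.328°

ω = 2π·384/60 = 40.21 rad/s, so T = P/ω = 320×10³ / 40.21 = 7958 N·m.
J = πd⁴/32 = π(0.177)⁴/32 = 9.636×10^-5 m⁴.
θ = T·L/(G·J) = 7958 × 5.32 / (76.7×10⁹ × 9.636×10^-5) = 5.728×10^-3 rad.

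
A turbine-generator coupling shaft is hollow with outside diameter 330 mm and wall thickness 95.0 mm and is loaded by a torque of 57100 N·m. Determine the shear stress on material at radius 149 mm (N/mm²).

J = π(d_o⁴ − d_i⁴)/32 = π(0.330⁴ − 0.140⁴)/32 = 1.127×10^-3 m⁴.
Shear stress varies linearly with radius: τ = T·r/J = 57100 × 0.149 / 1.127×10^-3 = 7.552×10^6 Pa.

7.55 N/mm²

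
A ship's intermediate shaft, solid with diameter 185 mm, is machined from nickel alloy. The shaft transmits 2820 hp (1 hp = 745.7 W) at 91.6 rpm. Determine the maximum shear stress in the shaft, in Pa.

1.76e8 Pa

ω = 2π·91.6/60 = 9.592 rad/s, so T = P/ω = 2820×745.7 / 9.592 = 219200 N·m.
J = πd⁴/32 = π(0.185)⁴/32 = 1.150×10^-4 m⁴.
τ_max = T·r/J = 219200 × 0.0925 / 1.150×10^-4 = 1.763×10^8 Pa.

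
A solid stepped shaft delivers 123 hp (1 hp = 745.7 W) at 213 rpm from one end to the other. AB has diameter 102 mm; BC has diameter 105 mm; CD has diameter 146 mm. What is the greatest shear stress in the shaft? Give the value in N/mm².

ω = 2π·213/60 = 22.31 rad/s, so T = P/ω = 123×745.7 / 22.31 = 4112 N·m.
Under the same torque, τ_max = 16T/(πd³) is largest where d is smallest — segment AB (d = 102 mm).
τ_max = 16·4112/(π·(0.102)³) = 1.973×10^7 Pa.

19.7 N/mm²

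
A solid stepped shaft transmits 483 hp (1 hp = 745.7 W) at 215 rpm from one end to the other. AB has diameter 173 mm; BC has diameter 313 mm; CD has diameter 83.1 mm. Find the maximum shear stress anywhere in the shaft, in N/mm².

ω = 2π·215/60 = 22.51 rad/s, so T = P/ω = 483×745.7 / 22.51 = 16000 N·m.
Under the same torque, τ_max = 16T/(πd³) is largest where d is smallest — segment CD (d = 83.1 mm).
τ_max = 16·16000/(π·(0.0831)³) = 1.420×10^8 Pa.

142 N/mm²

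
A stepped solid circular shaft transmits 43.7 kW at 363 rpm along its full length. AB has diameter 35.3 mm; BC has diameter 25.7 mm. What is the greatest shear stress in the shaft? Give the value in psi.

ω = 2π·363/60 = 38.01 rad/s, so T = P/ω = 43.7×10³ / 38.01 = 1150 N·m.
Under the same torque, τ_max = 16T/(πd³) is largest where d is smallest — segment BC (d = 25.7 mm).
τ_max = 16·1150/(π·(0.0257)³) = 3.449×10^8 Pa.

50000 psi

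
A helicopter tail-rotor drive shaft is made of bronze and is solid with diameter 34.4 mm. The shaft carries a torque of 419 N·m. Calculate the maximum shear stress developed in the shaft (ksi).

J = πd⁴/32 = π(0.0344)⁴/32 = 1.375×10^-7 m⁴.
τ_max = T·r/J = 419.0 × 0.0172 / 1.375×10^-7 = 5.242×10^7 Pa.

7.60 ksi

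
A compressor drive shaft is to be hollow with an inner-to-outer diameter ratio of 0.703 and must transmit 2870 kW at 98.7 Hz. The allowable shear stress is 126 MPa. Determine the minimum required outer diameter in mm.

62.8 mm

ω = 2π·98.7 = 620.2 rad/s, so T = P/ω = 2870×10³ / 620.2 = 4628 N·m.
For a hollow shaft with d_i/d_o = 0.703: τ_max = 16T/(π d_o³ (1−k⁴)), so d_o = [16T/(π τ_allow (1−k⁴))]^(1/3) = [16·4628/(π·1.26×10^8·0.7558)]^(1/3) = 0.06279 m.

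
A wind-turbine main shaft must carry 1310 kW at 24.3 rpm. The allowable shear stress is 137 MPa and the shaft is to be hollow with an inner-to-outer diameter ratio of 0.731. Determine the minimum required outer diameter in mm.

299 mm

ω = 2π·24.3/60 = 2.545 rad/s, so T = P/ω = 1310×10³ / 2.545 = 514800 N·m.
For a hollow shaft with d_i/d_o = 0.731: τ_max = 16T/(π d_o³ (1−k⁴)), so d_o = [16T/(π τ_allow (1−k⁴))]^(1/3) = [16·514800/(π·1.37×10^8·0.7145)]^(1/3) = 0.2992 m.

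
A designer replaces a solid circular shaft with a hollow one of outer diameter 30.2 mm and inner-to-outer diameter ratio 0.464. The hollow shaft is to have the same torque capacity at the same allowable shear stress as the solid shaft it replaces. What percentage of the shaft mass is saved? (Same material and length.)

19.0 %

Equal τ_max and T ⇒ the solid shaft needs d_s³ = d_o³(1−k⁴), so d_s = 30.2·(1−0.464⁴)^(1/3) = 29.73 mm.
Area ratio A_h/A_s = d_o²(1−k²)/d_s² = (1−k²)/(1−k⁴)^(2/3) = 0.8099.
Mass saving = 1 − 0.8099 = 19.0 %.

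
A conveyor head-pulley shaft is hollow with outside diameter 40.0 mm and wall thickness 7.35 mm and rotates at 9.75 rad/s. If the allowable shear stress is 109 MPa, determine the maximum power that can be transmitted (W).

11200 W

J = π(d_o⁴ − d_i⁴)/32 = π(0.0400⁴ − 0.0253⁴)/32 = 2.111×10^-7 m⁴.
T_max = τ_allow·J/r = 1.09×10^8 × 2.111×10^-7 / 0.0200 = 1151 N·m.
ω = 9.75 rad/s, so P_max = T_max·ω = 1.122×10^4 W.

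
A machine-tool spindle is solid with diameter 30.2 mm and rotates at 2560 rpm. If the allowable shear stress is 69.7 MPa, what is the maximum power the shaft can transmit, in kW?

101 kW

J = πd⁴/32 = π(0.0302)⁴/32 = 8.166×10^-8 m⁴.
T_max = τ_allow·J/r = 6.97×10^7 × 8.166×10^-8 / 0.0151 = 376.9 N·m.
ω = 2π·2560/60 = 268.1 rad/s, so P_max = T_max·ω = 1.011×10^5 W.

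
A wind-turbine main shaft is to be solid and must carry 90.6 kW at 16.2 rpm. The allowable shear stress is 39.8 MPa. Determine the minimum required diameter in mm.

ω = 2π·16.2/60 = 1.696 rad/s, so T = P/ω = 90.6×10³ / 1.696 = 53410 N·m.
For a solid shaft τ_max = 16T/(πd³), so d = (16T/(π τ_allow))^(1/3) = (16·53410/(π·3.98×10^7))^(1/3) = 0.1898 m.

190 mm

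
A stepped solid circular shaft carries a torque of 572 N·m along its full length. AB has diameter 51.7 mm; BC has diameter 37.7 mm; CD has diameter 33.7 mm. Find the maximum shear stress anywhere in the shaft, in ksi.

11.0 ksi

Under the same torque, τ_max = 16T/(πd³) is largest where d is smallest — segment CD (d = 33.7 mm).
τ_max = 16·572.0/(π·(0.0337)³) = 7.612×10^7 Pa.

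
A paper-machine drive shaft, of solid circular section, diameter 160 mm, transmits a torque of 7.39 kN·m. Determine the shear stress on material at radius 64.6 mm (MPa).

J = πd⁴/32 = π(0.160)⁴/32 = 6.434×10^-5 m⁴.
Shear stress varies linearly with radius: τ = T·r/J = 7390 × 0.0646 / 6.434×10^-5 = 7.420×10^6 Pa.

7.42 MPa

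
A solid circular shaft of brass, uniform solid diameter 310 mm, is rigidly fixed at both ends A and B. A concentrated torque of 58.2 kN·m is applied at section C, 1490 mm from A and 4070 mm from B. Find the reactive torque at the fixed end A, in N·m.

With uniform GJ and both ends fixed, compatibility θ_AC = θ_CB gives T_A·a = T_B·b, together with T_A + T_B = T₀.
T_A = T₀·b/(a+b) = 58200·4070/5560 = 42600 N·m; T_B = 15600 N·m.

42600 N·m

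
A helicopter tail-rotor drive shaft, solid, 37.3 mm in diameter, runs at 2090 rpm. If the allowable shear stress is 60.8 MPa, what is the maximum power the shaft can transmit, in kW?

J = πd⁴/32 = π(0.0373)⁴/32 = 1.900×10^-7 m⁴.
T_max = τ_allow·J/r = 6.08×10^7 × 1.900×10^-7 / 0.0186 = 619.5 N·m.
ω = 2π·2090/60 = 218.9 rad/s, so P_max = T_max·ω = 1.356×10^5 W.

136 kW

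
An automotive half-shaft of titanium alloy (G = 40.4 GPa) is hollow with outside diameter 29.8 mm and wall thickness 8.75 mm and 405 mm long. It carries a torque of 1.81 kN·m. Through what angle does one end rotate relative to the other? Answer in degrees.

13.8°

J = π(d_o⁴ − d_i⁴)/32 = π(0.0298⁴ − 0.0123⁴)/32 = 7.518×10^-8 m⁴.
θ = T·L/(G·J) = 1810 × 0.405 / (40.4×10⁹ × 7.518×10^-8) = 0.2414 rad.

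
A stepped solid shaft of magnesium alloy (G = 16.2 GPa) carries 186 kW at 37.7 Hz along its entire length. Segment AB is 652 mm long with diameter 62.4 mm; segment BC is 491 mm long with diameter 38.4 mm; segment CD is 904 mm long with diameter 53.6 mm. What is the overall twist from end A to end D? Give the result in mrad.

ω = 2π·37.7 = 236.9 rad/s, so T = P/ω = 186×10³ / 236.9 = 785.2 N·m.
J_AB = π(0.0624)⁴/32 = 1.49×10^-6 m⁴; J_BC = π(0.0384)⁴/32 = 2.13×10^-7 m⁴; J_CD = π(0.0536)⁴/32 = 8.10×10^-7 m⁴.
θ = (T/G)·Σ L_i/J_i = (785.2/16.2×10⁹)·(0.652/1.49×10^-6 + 0.491/2.13×10^-7 + 0.904/8.10×10^-7) = 0.1868 rad.

187 mrad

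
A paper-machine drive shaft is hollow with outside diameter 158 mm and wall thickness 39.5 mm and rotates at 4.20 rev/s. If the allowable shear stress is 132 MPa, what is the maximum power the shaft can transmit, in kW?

J = π(d_o⁴ − d_i⁴)/32 = π(0.158⁴ − 0.0790⁴)/32 = 5.736×10^-5 m⁴.
T_max = τ_allow·J/r = 1.32×10^8 × 5.736×10^-5 / 0.0790 = 95840 N·m.
ω = 2π·4.20 = 26.39 rad/s, so P_max = T_max·ω = 2.529×10^6 W.

2530 kW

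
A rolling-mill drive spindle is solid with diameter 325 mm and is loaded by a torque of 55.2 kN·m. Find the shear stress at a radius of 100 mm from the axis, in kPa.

5040 kPa

J = πd⁴/32 = π(0.325)⁴/32 = 1.095×10^-3 m⁴.
Shear stress varies linearly with radius: τ = T·r/J = 55200 × 0.100 / 1.095×10^-3 = 5.040×10^6 Pa.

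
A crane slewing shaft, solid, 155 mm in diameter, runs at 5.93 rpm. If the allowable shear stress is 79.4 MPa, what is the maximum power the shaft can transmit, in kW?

J = πd⁴/32 = π(0.155)⁴/32 = 5.667×10^-5 m⁴.
T_max = τ_allow·J/r = 7.94×10^7 × 5.667×10^-5 / 0.0775 = 58060 N·m.
ω = 2π·5.93/60 = 0.6210 rad/s, so P_max = T_max·ω = 3.605×10^4 W.

36.1 kW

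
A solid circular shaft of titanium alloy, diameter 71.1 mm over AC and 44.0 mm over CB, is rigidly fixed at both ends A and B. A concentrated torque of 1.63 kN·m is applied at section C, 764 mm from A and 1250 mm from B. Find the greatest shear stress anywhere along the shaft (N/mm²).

21.2 N/mm²

Compatibility: T_A·a/J_AC = T_B·b/J_CB with T_A + T_B = T₀.
J_AC = 2.51×10^-6 m⁴, J_CB = 3.68×10^-7 m⁴, so T_A = T₀·(J_AC/a)/((J_AC/a)+(J_CB/b)) = 1496 N·m, T_B = 134.1 N·m.
τ in each portion: τ_AC = 2.12×10^7 Pa, τ_CB = 8.02×10^6 Pa; maximum is in AC.
τ_max = T_AC·r/J = 1496·0.0355/2.51×10^-6 = 2.120×10^7 Pa.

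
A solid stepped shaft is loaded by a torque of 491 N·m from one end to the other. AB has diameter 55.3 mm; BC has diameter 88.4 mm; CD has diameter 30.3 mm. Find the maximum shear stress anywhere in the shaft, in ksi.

Under the same torque, τ_max = 16T/(πd³) is largest where d is smallest — segment CD (d = 30.3 mm).
τ_max = 16·491.0/(π·(0.0303)³) = 8.989×10^7 Pa.

13.0 ksi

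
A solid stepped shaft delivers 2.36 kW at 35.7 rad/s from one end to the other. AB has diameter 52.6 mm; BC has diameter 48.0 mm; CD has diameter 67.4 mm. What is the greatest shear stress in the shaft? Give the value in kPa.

ω = 35.7 rad/s, so T = P/ω = 2.36×10³ / 35.70 = 66.11 N·m.
Under the same torque, τ_max = 16T/(πd³) is largest where d is smallest — segment BC (d = 48.0 mm).
τ_max = 16·66.11/(π·(0.0480)³) = 3.044×10^6 Pa.

3040 kPa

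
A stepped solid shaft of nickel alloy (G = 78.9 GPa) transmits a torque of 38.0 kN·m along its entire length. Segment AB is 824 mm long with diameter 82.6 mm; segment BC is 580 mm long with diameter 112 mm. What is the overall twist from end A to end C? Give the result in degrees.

6.01°

J_AB = π(0.0826)⁴/32 = 4.57×10^-6 m⁴; J_BC = π(0.112)⁴/32 = 1.54×10^-5 m⁴.
θ = (T/G)·Σ L_i/J_i = (38000/78.9×10⁹)·(0.824/4.57×10^-6 + 0.580/1.54×10^-5) = 0.1049 rad.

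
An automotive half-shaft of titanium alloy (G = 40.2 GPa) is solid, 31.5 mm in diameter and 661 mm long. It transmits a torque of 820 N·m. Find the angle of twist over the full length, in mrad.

J = πd⁴/32 = π(0.0315)⁴/32 = 9.666×10^-8 m⁴.
θ = T·L/(G·J) = 820.0 × 0.661 / (40.2×10⁹ × 9.666×10^-8) = 0.1395 rad.

139 mrad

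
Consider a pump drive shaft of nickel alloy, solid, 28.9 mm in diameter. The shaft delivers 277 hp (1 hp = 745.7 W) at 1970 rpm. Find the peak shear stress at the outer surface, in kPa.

ω = 2π·1970/60 = 206.3 rad/s, so T = P/ω = 277×745.7 / 206.3 = 1001 N·m.
J = πd⁴/32 = π(0.0289)⁴/32 = 6.848×10^-8 m⁴.
τ_max = T·r/J = 1001 × 0.0144 / 6.848×10^-8 = 2.113×10^8 Pa.

211000 kPa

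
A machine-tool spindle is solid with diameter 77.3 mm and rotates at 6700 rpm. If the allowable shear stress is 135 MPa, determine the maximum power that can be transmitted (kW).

J = πd⁴/32 = π(0.0773)⁴/32 = 3.505×10^-6 m⁴.
T_max = τ_allow·J/r = 1.35×10^8 × 3.505×10^-6 / 0.0386 = 12240 N·m.
ω = 2π·6700/60 = 701.6 rad/s, so P_max = T_max·ω = 8.590×10^6 W.

8590 kW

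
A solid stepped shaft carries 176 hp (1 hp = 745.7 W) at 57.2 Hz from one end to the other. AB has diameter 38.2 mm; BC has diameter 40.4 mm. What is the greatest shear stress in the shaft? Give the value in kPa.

ω = 2π·57.2 = 359.4 rad/s, so T = P/ω = 176×745.7 / 359.4 = 365.2 N·m.
Under the same torque, τ_max = 16T/(πd³) is largest where d is smallest — segment AB (d = 38.2 mm).
τ_max = 16·365.2/(π·(0.0382)³) = 3.336×10^7 Pa.

33400 kPa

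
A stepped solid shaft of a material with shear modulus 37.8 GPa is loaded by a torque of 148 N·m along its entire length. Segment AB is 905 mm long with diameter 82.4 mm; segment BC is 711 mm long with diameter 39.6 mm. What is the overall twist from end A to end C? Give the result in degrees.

J_AB = π(0.0824)⁴/32 = 4.53×10^-6 m⁴; J_BC = π(0.0396)⁴/32 = 2.41×10^-7 m⁴.
θ = (T/G)·Σ L_i/J_i = (148.0/37.8×10⁹)·(0.905/4.53×10^-6 + 0.711/2.41×10^-7) = 0.01231 rad.

0.706°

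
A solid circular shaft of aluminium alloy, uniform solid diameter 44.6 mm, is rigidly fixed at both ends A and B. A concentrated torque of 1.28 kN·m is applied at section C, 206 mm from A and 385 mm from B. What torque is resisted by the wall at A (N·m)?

834 N·m

With uniform GJ and both ends fixed, compatibility θ_AC = θ_CB gives T_A·a = T_B·b, together with T_A + T_B = T₀.
T_A = T₀·b/(a+b) = 1280·385/591.0 = 833.8 N·m; T_B = 446.2 N·m.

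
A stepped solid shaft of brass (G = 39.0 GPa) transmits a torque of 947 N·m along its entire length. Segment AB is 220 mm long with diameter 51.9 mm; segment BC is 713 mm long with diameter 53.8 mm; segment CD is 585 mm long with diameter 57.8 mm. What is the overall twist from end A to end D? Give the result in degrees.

2.38°

J_AB = π(0.0519)⁴/32 = 7.12×10^-7 m⁴; J_BC = π(0.0538)⁴/32 = 8.22×10^-7 m⁴; J_CD = π(0.0578)⁴/32 = 1.10×10^-6 m⁴.
θ = (T/G)·Σ L_i/J_i = (947.0/39.0×10⁹)·(0.220/7.12×10^-7 + 0.713/8.22×10^-7 + 0.585/1.10×10^-6) = 0.04151 rad.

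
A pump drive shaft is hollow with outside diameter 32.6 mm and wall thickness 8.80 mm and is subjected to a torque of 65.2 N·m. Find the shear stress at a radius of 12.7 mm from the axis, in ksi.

1.13 ksi

J = π(d_o⁴ − d_i⁴)/32 = π(0.0326⁴ − 0.0150⁴)/32 = 1.059×10^-7 m⁴.
Shear stress varies linearly with radius: τ = T·r/J = 65.20 × 0.0127 / 1.059×10^-7 = 7.818×10^6 Pa.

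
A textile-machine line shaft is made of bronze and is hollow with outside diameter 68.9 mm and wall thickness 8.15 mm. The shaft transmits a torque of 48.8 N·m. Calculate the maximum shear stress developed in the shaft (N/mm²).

1.15 N/mm²

J = π(d_o⁴ − d_i⁴)/32 = π(0.0689⁴ − 0.0526⁴)/32 = 1.461×10^-6 m⁴.
τ_max = T·r/J = 48.80 × 0.0345 / 1.461×10^-6 = 1.151×10^6 Pa.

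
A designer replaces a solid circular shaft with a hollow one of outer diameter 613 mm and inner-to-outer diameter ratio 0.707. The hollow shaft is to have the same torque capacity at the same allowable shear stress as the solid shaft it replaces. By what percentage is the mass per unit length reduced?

Equal τ_max and T ⇒ the solid shaft needs d_s³ = d_o³(1−k⁴), so d_s = 613·(1−0.707⁴)^(1/3) = 557.0 mm.
Area ratio A_h/A_s = d_o²(1−k²)/d_s² = (1−k²)/(1−k⁴)^(2/3) = 0.6058.
Mass saving = 1 − 0.6058 = 39.4 %.

39.4 %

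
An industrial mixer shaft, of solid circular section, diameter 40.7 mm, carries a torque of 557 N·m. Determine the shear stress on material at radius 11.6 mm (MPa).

J = πd⁴/32 = π(0.0407)⁴/32 = 2.694×10^-7 m⁴.
Shear stress varies linearly with radius: τ = T·r/J = 557.0 × 0.0116 / 2.694×10^-7 = 2.398×10^7 Pa.

24.0 MPa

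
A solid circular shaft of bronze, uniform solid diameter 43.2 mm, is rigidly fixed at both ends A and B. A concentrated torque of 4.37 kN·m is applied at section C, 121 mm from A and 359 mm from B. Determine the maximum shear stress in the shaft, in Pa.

With uniform GJ and both ends fixed, compatibility θ_AC = θ_CB gives T_A·a = T_B·b, together with T_A + T_B = T₀.
T_A = T₀·b/(a+b) = 4370·359/480.0 = 3268 N·m; T_B = 1102 N·m.
τ in each portion: τ_AC = 2.06×10^8 Pa, τ_CB = 6.96×10^7 Pa; maximum is in AC.
τ_max = T_AC·r/J = 3268·0.0216/3.42×10^-7 = 2.065×10^8 Pa.

2.06e8 Pa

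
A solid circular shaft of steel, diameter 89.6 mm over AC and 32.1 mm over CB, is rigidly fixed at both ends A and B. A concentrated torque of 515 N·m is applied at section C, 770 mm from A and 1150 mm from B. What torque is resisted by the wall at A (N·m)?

Compatibility: T_A·a/J_AC = T_B·b/J_CB with T_A + T_B = T₀.
J_AC = 6.33×10^-6 m⁴, J_CB = 1.04×10^-7 m⁴, so T_A = T₀·(J_AC/a)/((J_AC/a)+(J_CB/b)) = 509.4 N·m, T_B = 5.619 N·m.

509 N·m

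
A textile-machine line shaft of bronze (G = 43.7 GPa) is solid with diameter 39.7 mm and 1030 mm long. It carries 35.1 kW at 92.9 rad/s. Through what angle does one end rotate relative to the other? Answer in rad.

0.0365 rad

ω = 92.9 rad/s, so T = P/ω = 35.1×10³ / 92.90 = 377.8 N·m.
J = πd⁴/32 = π(0.0397)⁴/32 = 2.439×10^-7 m⁴.
θ = T·L/(G·J) = 377.8 × 1.03 / (43.7×10⁹ × 2.439×10^-7) = 0.03652 rad.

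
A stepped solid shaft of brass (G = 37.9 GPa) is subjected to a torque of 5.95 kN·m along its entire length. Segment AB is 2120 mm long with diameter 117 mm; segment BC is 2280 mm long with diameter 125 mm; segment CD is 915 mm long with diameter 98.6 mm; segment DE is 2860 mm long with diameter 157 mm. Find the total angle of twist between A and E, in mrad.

56.0 mrad

J_AB = π(0.117)⁴/32 = 1.84×10^-5 m⁴; J_BC = π(0.125)⁴/32 = 2.40×10^-5 m⁴; J_CD = π(0.0986)⁴/32 = 9.28×10^-6 m⁴; J_DE = π(0.157)⁴/32 = 5.96×10^-5 m⁴.
θ = (T/G)·Σ L_i/J_i = (5950/37.9×10⁹)·(2.12/1.84×10^-5 + 2.28/2.40×10^-5 + 0.915/9.28×10^-6 + 2.86/5.96×10^-5) = 0.05603 rad.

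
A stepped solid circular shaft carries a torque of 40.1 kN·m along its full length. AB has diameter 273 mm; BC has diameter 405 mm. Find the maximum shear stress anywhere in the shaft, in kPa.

Under the same torque, τ_max = 16T/(πd³) is largest where d is smallest — segment AB (d = 273 mm).
τ_max = 16·40100/(π·(0.273)³) = 1.004×10^7 Pa.

10000 kPa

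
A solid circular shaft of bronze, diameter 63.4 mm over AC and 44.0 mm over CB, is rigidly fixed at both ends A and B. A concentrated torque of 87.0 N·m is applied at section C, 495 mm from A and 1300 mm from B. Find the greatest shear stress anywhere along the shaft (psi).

Compatibility: T_A·a/J_AC = T_B·b/J_CB with T_A + T_B = T₀.
J_AC = 1.59×10^-6 m⁴, J_CB = 3.68×10^-7 m⁴, so T_A = T₀·(J_AC/a)/((J_AC/a)+(J_CB/b)) = 79.94 N·m, T_B = 7.061 N·m.
τ in each portion: τ_AC = 1.60×10^6 Pa, τ_CB = 4.22×10^5 Pa; maximum is in AC.
τ_max = T_AC·r/J = 79.94·0.0317/1.59×10^-6 = 1.598×10^6 Pa.

232 psi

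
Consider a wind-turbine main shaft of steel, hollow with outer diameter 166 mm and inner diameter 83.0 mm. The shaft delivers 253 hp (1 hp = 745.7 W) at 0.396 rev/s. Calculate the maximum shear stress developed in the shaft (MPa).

ω = 2π·0.396 = 2.488 rad/s, so T = P/ω = 253×745.7 / 2.488 = 75820 N·m.
J = π(d_o⁴ − d_i⁴)/32 = π(0.166⁴ − 0.0830⁴)/32 = 6.989×10^-5 m⁴.
τ_max = T·r/J = 75820 × 0.0830 / 6.989×10^-5 = 9.005×10^7 Pa.

90.1 MPa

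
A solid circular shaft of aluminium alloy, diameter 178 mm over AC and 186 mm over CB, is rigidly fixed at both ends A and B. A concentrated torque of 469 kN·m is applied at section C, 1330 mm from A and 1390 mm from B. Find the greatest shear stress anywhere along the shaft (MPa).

Compatibility: T_A·a/J_AC = T_B·b/J_CB with T_A + T_B = T₀.
J_AC = 9.86×10^-5 m⁴, J_CB = 1.18×10^-4 m⁴, so T_A = T₀·(J_AC/a)/((J_AC/a)+(J_CB/b)) = 219100 N·m, T_B = 249900 N·m.
τ in each portion: τ_AC = 1.98×10^8 Pa, τ_CB = 1.98×10^8 Pa; maximum is in AC.
τ_max = T_AC·r/J = 219100·0.0890/9.86×10^-5 = 1.978×10^8 Pa.

198 MPa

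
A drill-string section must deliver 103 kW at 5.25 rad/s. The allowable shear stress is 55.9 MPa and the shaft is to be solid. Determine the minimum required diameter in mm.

ω = 5.25 rad/s, so T = P/ω = 103×10³ / 5.250 = 19620 N·m.
For a solid shaft τ_max = 16T/(πd³), so d = (16T/(π τ_allow))^(1/3) = (16·19620/(π·5.59×10^7))^(1/3) = 0.1214 m.

121 mm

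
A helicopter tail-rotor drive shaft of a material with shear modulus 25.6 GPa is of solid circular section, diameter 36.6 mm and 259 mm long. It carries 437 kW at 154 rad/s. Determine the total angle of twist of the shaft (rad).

0.163 rad

ω = 154 rad/s, so T = P/ω = 437×10³ / 154.0 = 2838 N·m.
J = πd⁴/32 = π(0.0366)⁴/32 = 1.762×10^-7 m⁴.
θ = T·L/(G·J) = 2838 × 0.259 / (25.6×10⁹ × 1.762×10^-7) = 0.1630 rad.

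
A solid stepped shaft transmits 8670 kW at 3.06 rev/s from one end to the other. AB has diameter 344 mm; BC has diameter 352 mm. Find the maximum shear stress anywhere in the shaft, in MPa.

56.4 MPa

ω = 2π·3.06 = 19.23 rad/s, so T = P/ω = 8670×10³ / 19.23 = 450900 N·m.
Under the same torque, τ_max = 16T/(πd³) is largest where d is smallest — segment AB (d = 344 mm).
τ_max = 16·450900/(π·(0.344)³) = 5.642×10^7 Pa.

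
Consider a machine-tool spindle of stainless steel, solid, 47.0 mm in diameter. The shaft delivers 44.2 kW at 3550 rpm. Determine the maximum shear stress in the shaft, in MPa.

5.83 MPa

ω = 2π·3550/60 = 371.8 rad/s, so T = P/ω = 44.2×10³ / 371.8 = 118.9 N·m.
J = πd⁴/32 = π(0.0470)⁴/32 = 4.791×10^-7 m⁴.
τ_max = T·r/J = 118.9 × 0.0235 / 4.791×10^-7 = 5.832×10^6 Pa.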